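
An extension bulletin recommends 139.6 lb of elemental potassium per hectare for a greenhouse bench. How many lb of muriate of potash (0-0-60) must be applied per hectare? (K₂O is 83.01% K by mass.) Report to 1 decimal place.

280.3 lb of product per hectare

As K₂O: 139.6 / 0.8301 = 168.173 lb per hectare.
Product per hectare = 168.173 / 60% = 280.288 lb.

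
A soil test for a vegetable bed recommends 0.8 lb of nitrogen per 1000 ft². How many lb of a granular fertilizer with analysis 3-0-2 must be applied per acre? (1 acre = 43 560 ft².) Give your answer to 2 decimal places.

Product per 1000 ft² = 0.8 / 3% = 26.6667 lb.
Convert to per acre: 26.6667 × 43.56 = 1161.6 lb.

1161.60 lb of product per acre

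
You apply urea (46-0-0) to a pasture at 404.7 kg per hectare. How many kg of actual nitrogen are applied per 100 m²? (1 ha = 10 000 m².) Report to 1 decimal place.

1.9 kg N per hundred sq m

nitrogen per hectare = 404.7 × 46% = 186.162 kg.
Convert to per 100 m²: 186.162 × 0.01 = 1.86162 kg.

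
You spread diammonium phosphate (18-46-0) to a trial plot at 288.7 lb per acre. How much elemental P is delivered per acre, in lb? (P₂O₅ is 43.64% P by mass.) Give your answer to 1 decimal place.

P₂O₅ per acre = 288.7 × 46% = 132.802 lb.
Elemental P = 132.802 × 0.4364 = 57.9548 lb per acre.

58.0 lb P per acre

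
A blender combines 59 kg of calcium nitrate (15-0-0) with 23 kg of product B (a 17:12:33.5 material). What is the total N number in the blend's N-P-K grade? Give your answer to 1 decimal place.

Total mass = 59 + 23 = 82 kg.
N mass = 15%×59 + 17%×23 = 12.76 kg.
% N = 12.76 / 82 = 15.561%.

15.6% N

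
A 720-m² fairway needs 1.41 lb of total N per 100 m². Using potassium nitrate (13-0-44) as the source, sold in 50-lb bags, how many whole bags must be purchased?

Product per 100 m² = 1.41 / 13% = 10.8462 lb.
Total product = 10.8462 × 720 / 100 = 78.0923 lb.
Bags = ⌈78.0923 / 50⌉ = 2.

2 bags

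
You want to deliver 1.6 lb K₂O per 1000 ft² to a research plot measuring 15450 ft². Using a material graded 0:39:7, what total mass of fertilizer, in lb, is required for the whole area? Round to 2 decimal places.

353.14 lb

Product per 1000 ft² = 1.6 / 7% = 22.8571 lb.
Total product = 22.8571 × 15450 / 1000 = 353.143 lb.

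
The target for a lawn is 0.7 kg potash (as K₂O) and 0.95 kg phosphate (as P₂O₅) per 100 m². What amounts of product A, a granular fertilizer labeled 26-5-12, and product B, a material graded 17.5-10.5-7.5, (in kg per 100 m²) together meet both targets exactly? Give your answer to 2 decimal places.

0.25 kg product A, 8.93 kg product B

Let a = kg of product A, b = kg of product B (per 100 m²).
K₂O: 0.12·a + 0.075·b = 0.7
P₂O₅: 0.05·a + 0.105·b = 0.95
Solving simultaneously: a = 0.254237, b = 8.92655.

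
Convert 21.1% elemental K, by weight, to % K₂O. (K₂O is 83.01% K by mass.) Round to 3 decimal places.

25.419% K₂O

%K₂O = 21.1 / 0.8301 = 25.4186%.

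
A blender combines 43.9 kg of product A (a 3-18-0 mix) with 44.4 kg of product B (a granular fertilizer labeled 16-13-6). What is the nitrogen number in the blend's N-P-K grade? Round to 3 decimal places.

9.537% N

Total mass = 43.9 + 44.4 = 88.3 kg.
N mass = 3%×43.9 + 16%×44.4 = 8.421 kg.
% N = 8.421 / 88.3 = 9.53681%.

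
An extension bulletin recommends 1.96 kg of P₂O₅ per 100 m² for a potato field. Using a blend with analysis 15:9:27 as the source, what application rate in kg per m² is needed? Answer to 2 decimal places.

0.22 kg of product per sq m

Product per 100 m² = 1.96 / 9% = 21.7778 kg.
Convert to per m²: 21.7778 × 0.01 = 0.217778 kg.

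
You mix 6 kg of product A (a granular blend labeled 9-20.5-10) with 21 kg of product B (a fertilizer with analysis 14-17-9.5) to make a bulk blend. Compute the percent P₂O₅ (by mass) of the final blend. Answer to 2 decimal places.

17.78% P₂O₅

Total mass = 6 + 21 = 27 kg.
P₂O₅ mass = 20.5%×6 + 17%×21 = 4.8 kg.
% P₂O₅ = 4.8 / 27 = 17.7778%.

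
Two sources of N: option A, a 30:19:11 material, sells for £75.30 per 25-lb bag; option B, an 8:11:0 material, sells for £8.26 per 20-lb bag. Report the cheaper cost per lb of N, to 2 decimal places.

option A: N per bag = 25 × 30% = 7.5 lb; cost = 75.30 / 7.5 = £10.0400/lb N.
option B: N per bag = 20 × 8% = 1.6 lb; cost = 8.26 / 1.6 = £5.1625/lb N.
option B is cheaper.

£5.16 per lb N (option B)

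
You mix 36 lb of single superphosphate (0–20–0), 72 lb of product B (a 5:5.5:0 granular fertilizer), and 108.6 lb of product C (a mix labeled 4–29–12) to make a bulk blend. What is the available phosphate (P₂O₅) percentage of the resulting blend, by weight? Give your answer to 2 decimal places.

19.69% P₂O₅

Total mass = 36 + 72 + 108.6 = 216.6 lb.
P₂O₅ mass = 20%×36 + 5.5%×72 + 29%×108.6 = 42.654 lb.
% P₂O₅ = 42.654 / 216.6 = 19.6925%.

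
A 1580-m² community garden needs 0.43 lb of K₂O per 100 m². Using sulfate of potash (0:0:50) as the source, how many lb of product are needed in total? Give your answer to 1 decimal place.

13.6 lb

Product per 100 m² = 0.43 / 50% = 0.86 lb.
Total product = 0.86 × 1580 / 100 = 13.588 lb.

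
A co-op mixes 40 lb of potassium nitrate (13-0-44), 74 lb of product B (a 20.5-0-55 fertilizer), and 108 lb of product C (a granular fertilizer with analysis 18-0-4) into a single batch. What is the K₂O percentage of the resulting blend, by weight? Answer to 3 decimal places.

Total mass = 40 + 74 + 108 = 222 lb.
K₂O mass = 44%×40 + 55%×74 + 4%×108 = 62.62 lb.
% K₂O = 62.62 / 222 = 28.2072%.

28.207% K₂O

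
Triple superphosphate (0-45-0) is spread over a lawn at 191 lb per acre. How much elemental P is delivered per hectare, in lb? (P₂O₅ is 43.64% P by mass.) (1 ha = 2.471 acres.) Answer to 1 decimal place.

92.7 lb P per hectare

P₂O₅ per acre = 191 × 45% = 85.95 lb.
Elemental P = 85.95 × 0.4364 = 37.5086 lb per acre.
Convert to per hectare: 37.5086 × 2.471 = 92.6837 lb.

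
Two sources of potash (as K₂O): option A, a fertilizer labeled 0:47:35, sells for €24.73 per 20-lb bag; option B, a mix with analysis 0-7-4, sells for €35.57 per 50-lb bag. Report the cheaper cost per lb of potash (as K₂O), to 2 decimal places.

option A: K₂O per bag = 20 × 35% = 7 lb; cost = 24.73 / 7 = €3.5329/lb K₂O.
option B: K₂O per bag = 50 × 4% = 2 lb; cost = 35.57 / 2 = €17.7850/lb K₂O.
option A is cheaper.

€3.53 per lb K₂O (option A)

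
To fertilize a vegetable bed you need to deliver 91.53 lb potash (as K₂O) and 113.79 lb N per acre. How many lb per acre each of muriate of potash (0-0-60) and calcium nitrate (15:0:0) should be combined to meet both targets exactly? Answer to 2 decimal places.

152.55 lb muriate of potash, 758.60 lb calcium nitrate

With a, b = lb per acre of muriate of potash and calcium nitrate:
K₂O: 0.6·a + 0·b = 91.53
N: 0·a + 0.15·b = 113.79
Solving simultaneously: a = 152.55, b = 758.6.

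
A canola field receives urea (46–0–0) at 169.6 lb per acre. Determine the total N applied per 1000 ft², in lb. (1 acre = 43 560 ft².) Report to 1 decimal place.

nitrogen per acre = 169.6 × 46% = 78.016 lb.
Convert to per 1000 ft²: 78.016 × 0.0229568 = 1.791 lb.

1.8 lb N per thousand sq ft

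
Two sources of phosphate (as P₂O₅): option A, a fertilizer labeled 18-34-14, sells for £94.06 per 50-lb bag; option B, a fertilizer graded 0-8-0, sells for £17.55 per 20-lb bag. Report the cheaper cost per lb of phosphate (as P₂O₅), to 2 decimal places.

option A: P₂O₅ per bag = 50 × 34% = 17 lb; cost = 94.06 / 17 = £5.5329/lb P₂O₅.
option B: P₂O₅ per bag = 20 × 8% = 1.6 lb; cost = 17.55 / 1.6 = £10.9688/lb P₂O₅.
option A is cheaper.

£5.53 per lb P₂O₅ (option A)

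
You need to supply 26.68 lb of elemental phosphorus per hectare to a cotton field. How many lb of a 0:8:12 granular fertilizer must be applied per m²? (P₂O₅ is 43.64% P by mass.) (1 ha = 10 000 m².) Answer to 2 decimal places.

0.08 lb of product per sq m

As P₂O₅: 26.68 / 0.4364 = 61.1366 lb per hectare.
Product per hectare = 61.1366 / 8% = 764.207 lb.
Convert to per m²: 764.207 × 0.0001 = 0.0764207 lb.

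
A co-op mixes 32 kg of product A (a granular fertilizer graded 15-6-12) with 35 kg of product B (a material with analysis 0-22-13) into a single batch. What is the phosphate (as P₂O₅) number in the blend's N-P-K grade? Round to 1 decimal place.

Total mass = 32 + 35 = 67 kg.
P₂O₅ mass = 6%×32 + 22%×35 = 9.62 kg.
% P₂O₅ = 9.62 / 67 = 14.3582%.

14.4% P₂O₅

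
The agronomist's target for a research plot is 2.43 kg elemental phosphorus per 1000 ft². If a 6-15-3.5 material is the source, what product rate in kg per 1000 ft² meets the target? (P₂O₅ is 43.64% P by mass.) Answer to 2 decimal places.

As P₂O₅: 2.43 / 0.4364 = 5.56829 kg per 1000 ft².
Product per 1000 ft² = 5.56829 / 15% = 37.1219 kg.

37.12 kg of product per thousand sq ft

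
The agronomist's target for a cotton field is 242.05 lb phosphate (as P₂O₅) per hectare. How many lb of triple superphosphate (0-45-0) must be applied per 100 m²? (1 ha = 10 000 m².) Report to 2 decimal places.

5.38 lb of product per hundred sq m

Product per hectare = 242.05 / 45% = 537.889 lb.
Convert to per 100 m²: 537.889 × 0.01 = 5.37889 lb.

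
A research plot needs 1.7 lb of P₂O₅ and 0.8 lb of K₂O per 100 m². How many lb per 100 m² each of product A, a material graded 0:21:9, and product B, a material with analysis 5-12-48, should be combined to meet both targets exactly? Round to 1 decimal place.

Per-100 m² balance (a = product A, b = product B):
P₂O₅: 0.21·a + 0.12·b = 1.7
K₂O: 0.09·a + 0.48·b = 0.8
Eliminate b: (row1) − 0.12/0.48·(row2) → 0.1875·a = 1.5, so a = 8.
Then b = (0.8 − 0.09·8) / 0.48 = 0.166667.

8.0 lb product A, 0.2 lb product B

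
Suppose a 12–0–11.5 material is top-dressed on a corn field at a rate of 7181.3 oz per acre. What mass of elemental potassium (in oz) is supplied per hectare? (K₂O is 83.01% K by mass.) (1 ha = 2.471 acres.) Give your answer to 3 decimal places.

1693.964 oz K per hectare

K₂O per acre = 7181.3 × 11.5% = 825.849 oz.
Elemental K = 825.849 × 0.8301 = 685.538 oz per acre.
Convert to per hectare: 685.538 × 2.471 = 1693.9636 oz.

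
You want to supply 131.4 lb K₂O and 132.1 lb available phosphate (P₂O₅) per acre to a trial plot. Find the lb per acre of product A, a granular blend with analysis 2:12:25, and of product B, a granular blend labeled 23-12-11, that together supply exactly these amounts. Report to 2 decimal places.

73.63 lb product A, 1027.20 lb product B

Let a = lb of product A, b = lb of product B (per acre).
K₂O: 0.25·a + 0.11·b = 131.4
P₂O₅: 0.12·a + 0.12·b = 132.1
From row1: a = (131.4 − 0.11·b) / 0.25.
Into row2: 0.12·(131.4 − 0.11·b)/0.25 + 0.12·b = 132.1 → b = 1027.202, a = 73.631.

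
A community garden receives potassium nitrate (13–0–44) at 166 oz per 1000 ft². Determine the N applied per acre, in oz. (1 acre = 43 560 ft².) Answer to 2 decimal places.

nitrogen per 1000 ft² = 166 × 13% = 21.58 oz.
Convert to per acre: 21.58 × 43.56 = 940.0248 oz.

940.02 oz N per acre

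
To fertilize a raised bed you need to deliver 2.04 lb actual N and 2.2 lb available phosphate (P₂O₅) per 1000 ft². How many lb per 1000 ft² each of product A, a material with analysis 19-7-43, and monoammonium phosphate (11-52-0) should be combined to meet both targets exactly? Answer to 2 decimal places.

Let a = lb of product A, b = lb of monoammonium phosphate (per 1000 ft²).
N: 0.19·a + 0.11·b = 2.04
P₂O₅: 0.07·a + 0.52·b = 2.2
From row1: a = (2.04 − 0.11·b) / 0.19.
Into row2: 0.07·(2.04 − 0.11·b)/0.19 + 0.52·b = 2.2 → b = 3.02086, a = 8.98793.

8.99 lb product A, 3.02 lb monoammonium phosphate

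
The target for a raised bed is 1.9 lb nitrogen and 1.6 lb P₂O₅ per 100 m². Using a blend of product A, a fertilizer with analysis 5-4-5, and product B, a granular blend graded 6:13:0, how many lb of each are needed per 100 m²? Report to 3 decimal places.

With a, b = lb per 100 m² of product A and product B:
N: 0.05·a + 0.06·b = 1.9
P₂O₅: 0.04·a + 0.13·b = 1.6
Solving simultaneously: a = 36.8293, b = 0.97561.

36.829 lb product A, 0.976 lb product B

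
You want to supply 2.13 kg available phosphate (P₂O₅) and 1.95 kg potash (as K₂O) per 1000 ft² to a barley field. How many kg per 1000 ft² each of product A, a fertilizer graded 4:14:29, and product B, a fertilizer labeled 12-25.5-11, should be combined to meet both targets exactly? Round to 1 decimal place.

Let a = kg of product A, b = kg of product B (per 1000 ft²).
P₂O₅: 0.14·a + 0.255·b = 2.13
K₂O: 0.29·a + 0.11·b = 1.95
Eliminate b: (row1) − 0.255/0.11·(row2) → -0.532273·a = -2.39045, so a = 4.49103.
Then b = (1.95 − 0.29·4.49103) / 0.11 = 5.88728.

4.5 kg product A, 5.9 kg product B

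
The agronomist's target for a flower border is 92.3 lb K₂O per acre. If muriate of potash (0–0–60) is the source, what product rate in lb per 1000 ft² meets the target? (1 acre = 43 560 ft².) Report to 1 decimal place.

Product per acre = 92.3 / 60% = 153.833 lb.
Convert to per 1000 ft²: 153.833 × 0.0229568 = 3.53153 lb.

3.5 lb of product per thousand sq ft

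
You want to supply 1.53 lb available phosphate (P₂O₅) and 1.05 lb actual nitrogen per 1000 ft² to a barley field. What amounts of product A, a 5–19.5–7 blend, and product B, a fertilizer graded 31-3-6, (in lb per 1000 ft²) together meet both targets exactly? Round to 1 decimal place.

7.5 lb product A, 2.2 lb product B

With a, b = lb per 1000 ft² of product A and product B:
P₂O₅: 0.195·a + 0.03·b = 1.53
N: 0.05·a + 0.31·b = 1.05
Eliminate b: (row1) − 0.03/0.31·(row2) → 0.190161·a = 1.42839, so a = 7.51145.
Then b = (1.05 − 0.05·7.51145) / 0.31 = 2.17557.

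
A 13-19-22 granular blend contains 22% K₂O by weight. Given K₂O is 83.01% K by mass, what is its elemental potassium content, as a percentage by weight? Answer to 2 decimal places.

%K = 22 × 0.8301 = 18.2622%.

18.26% K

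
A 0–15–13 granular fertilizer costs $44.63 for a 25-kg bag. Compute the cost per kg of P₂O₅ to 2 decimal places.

$11.90 per kg P₂O₅

P₂O₅ in bag = 25 × 15% = 3.75 kg.
Cost per kg P₂O₅ = $44.63 / 3.75 = $11.9013.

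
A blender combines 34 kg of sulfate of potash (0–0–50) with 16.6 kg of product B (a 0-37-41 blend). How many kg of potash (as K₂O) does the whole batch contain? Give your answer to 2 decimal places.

K₂O mass = 50%×34 + 41%×16.6 = 23.806 kg.

23.81 kg K₂O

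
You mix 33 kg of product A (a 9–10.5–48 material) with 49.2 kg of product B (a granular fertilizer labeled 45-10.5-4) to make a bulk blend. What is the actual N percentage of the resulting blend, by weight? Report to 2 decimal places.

Total mass = 33 + 49.2 = 82.2 kg.
N mass = 9%×33 + 45%×49.2 = 25.11 kg.
% N = 25.11 / 82.2 = 30.5474%.

30.55% N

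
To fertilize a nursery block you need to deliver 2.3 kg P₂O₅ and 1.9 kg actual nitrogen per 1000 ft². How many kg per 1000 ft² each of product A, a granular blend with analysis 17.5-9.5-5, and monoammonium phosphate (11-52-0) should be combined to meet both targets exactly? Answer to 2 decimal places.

9.12 kg product A, 2.76 kg monoammonium phosphate

With a, b = kg per 1000 ft² of product A and monoammonium phosphate:
P₂O₅: 0.095·a + 0.52·b = 2.3
N: 0.175·a + 0.11·b = 1.9
Solving simultaneously: a = 9.12477, b = 2.75605.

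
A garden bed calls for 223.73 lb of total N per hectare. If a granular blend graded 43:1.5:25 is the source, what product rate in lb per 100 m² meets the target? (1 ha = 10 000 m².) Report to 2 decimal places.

Product per hectare = 223.73 / 43% = 520.302 lb.
Convert to per 100 m²: 520.302 × 0.01 = 5.20302 lb.

5.20 lb of product per hundred sq m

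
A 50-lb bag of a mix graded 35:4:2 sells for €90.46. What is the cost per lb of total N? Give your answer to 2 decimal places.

€5.17 per lb N

N in bag = 50 × 35% = 17.5 lb.
Cost per lb N = €90.46 / 17.5 = €5.1691.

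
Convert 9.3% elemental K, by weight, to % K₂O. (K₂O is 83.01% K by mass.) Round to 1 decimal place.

%K₂O = 9.3 / 0.8301 = 11.2035%.

11.2% K₂O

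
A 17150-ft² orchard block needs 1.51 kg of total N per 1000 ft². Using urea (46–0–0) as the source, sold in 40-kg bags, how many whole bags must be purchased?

Product per 1000 ft² = 1.51 / 46% = 3.28261 kg.
Total product = 3.28261 × 17150 / 1000 = 56.2967 kg.
Bags = ⌈56.2967 / 40⌉ = 2.

2 bags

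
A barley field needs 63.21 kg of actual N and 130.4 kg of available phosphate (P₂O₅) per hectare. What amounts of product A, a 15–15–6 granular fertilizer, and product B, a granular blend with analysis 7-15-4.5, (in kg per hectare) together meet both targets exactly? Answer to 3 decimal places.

29.458 kg product A, 839.875 kg product B

Let a = kg of product A, b = kg of product B (per hectare).
N: 0.15·a + 0.07·b = 63.21
P₂O₅: 0.15·a + 0.15·b = 130.4
Eliminate a: (row1) − 0.15/0.15·(row2) → -0.08·b = -67.19, so b = 839.875.
Back-substitute: a = (63.21 − 0.07·839.875) / 0.15 = 29.4583.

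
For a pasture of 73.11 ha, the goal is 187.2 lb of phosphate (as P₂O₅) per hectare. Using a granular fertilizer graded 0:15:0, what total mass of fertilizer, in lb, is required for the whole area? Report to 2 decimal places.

91241.28 lb

Product per hectare = 187.2 / 15% = 1248 lb.
Total product = 1248 × 73.11 = 91241.28 lb.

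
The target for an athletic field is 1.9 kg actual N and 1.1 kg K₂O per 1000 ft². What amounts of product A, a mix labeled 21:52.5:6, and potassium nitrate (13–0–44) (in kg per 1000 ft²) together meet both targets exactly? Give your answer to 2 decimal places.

Let a = kg of product A, b = kg of potassium nitrate (per 1000 ft²).
N: 0.21·a + 0.13·b = 1.9
K₂O: 0.06·a + 0.44·b = 1.1
Eliminate b: (row1) − 0.13/0.44·(row2) → 0.192273·a = 1.575, so a = 8.19149.
Then b = (1.1 − 0.06·8.19149) / 0.44 = 1.38298.

8.19 kg product A, 1.38 kg potassium nitrate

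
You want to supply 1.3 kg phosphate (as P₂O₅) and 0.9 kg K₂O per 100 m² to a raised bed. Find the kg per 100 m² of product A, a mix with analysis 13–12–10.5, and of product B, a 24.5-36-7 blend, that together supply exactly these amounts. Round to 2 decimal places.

7.93 kg product A, 0.97 kg product B

Per-100 m² balance (a = product A, b = product B):
P₂O₅: 0.12·a + 0.36·b = 1.3
K₂O: 0.105·a + 0.07·b = 0.9
Eliminate b: (row1) − 0.36/0.07·(row2) → -0.42·a = -3.32857, so a = 7.92517.
Then b = (0.9 − 0.105·7.92517) / 0.07 = 0.969388.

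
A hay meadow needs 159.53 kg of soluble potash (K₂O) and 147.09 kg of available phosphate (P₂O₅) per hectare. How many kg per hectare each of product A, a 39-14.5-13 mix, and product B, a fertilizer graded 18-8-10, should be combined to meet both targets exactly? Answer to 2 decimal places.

474.78 kg product A, 978.09 kg product B

Let a = kg of product A, b = kg of product B (per hectare).
K₂O: 0.13·a + 0.1·b = 159.53
P₂O₅: 0.145·a + 0.08·b = 147.09
Solving simultaneously: a = 474.7805, b = 978.085.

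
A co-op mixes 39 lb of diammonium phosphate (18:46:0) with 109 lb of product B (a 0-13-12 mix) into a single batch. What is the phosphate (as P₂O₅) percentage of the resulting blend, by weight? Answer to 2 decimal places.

Total mass = 39 + 109 = 148 lb.
P₂O₅ mass = 46%×39 + 13%×109 = 32.11 lb.
% P₂O₅ = 32.11 / 148 = 21.6959%.

21.70% P₂O₅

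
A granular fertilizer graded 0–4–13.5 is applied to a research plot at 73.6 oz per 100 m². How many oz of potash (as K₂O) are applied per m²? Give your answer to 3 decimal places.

0.099 oz K₂O per sq m

K₂O per 100 m² = 73.6 × 13.5% = 9.936 oz.
Convert to per m²: 9.936 × 0.01 = 0.09936 oz.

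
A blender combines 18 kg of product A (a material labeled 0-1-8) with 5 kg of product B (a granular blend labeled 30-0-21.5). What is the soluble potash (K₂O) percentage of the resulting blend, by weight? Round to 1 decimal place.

10.9% K₂O

Total mass = 18 + 5 = 23 kg.
K₂O mass = 8%×18 + 21.5%×5 = 2.515 kg.
% K₂O = 2.515 / 23 = 10.9348%.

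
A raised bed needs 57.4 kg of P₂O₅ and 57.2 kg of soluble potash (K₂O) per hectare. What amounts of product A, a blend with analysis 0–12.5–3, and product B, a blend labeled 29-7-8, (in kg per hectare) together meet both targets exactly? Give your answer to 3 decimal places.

74.430 kg product A, 687.089 kg product B

With a, b = kg per hectare of product A and product B:
P₂O₅: 0.125·a + 0.07·b = 57.4
K₂O: 0.03·a + 0.08·b = 57.2
Solving simultaneously: a = 74.4304, b = 687.0886.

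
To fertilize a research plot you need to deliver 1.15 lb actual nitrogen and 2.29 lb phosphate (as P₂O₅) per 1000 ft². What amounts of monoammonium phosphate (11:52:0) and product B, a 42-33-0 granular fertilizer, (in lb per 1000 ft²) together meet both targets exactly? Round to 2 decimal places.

With a, b = lb per 1000 ft² of monoammonium phosphate and product B:
N: 0.11·a + 0.42·b = 1.15
P₂O₅: 0.52·a + 0.33·b = 2.29
From row1: a = (1.15 − 0.42·b) / 0.11.
Into row2: 0.52·(1.15 − 0.42·b)/0.11 + 0.33·b = 2.29 → b = 1.9006, a = 3.19769.

3.20 lb monoammonium phosphate, 1.90 lb product B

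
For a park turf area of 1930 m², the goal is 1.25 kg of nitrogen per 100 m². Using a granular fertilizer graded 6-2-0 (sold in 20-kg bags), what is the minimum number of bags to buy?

Product per 100 m² = 1.25 / 6% = 20.8333 kg.
Total product = 20.8333 × 1930 / 100 = 402.083 kg.
Bags = ⌈402.083 / 20⌉ = 21.

21 bags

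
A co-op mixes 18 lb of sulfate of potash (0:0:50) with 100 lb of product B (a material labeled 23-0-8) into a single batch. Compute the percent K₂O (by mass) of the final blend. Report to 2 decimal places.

14.41% K₂O

Total mass = 18 + 100 = 118 lb.
K₂O mass = 50%×18 + 8%×100 = 17 lb.
% K₂O = 17 / 118 = 14.4068%.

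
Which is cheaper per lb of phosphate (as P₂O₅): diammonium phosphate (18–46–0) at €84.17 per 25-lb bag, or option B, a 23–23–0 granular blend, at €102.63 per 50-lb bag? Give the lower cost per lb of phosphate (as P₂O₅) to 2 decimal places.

€7.32 per lb P₂O₅ (diammonium phosphate)

diammonium phosphate: P₂O₅ per bag = 25 × 46% = 11.5 lb; cost = 84.17 / 11.5 = €7.3191/lb P₂O₅.
option B: P₂O₅ per bag = 50 × 23% = 11.5 lb; cost = 102.63 / 11.5 = €8.9243/lb P₂O₅.
diammonium phosphate is cheaper.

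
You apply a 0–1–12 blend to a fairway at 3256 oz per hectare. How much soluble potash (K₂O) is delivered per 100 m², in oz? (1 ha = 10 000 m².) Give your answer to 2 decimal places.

3.91 oz K₂O per hundred sq m

K₂O per hectare = 3256 × 12% = 390.72 oz.
Convert to per 100 m²: 390.72 × 0.01 = 3.9072 oz.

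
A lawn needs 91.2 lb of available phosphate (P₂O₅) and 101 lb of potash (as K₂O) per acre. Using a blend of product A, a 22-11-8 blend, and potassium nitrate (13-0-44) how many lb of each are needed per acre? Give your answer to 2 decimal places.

With a, b = lb per acre of product A and potassium nitrate:
P₂O₅: 0.11·a + 0·b = 91.2
K₂O: 0.08·a + 0.44·b = 101
Solving simultaneously: a = 829.091, b = 78.8017.

829.09 lb product A, 78.80 lb potassium nitrate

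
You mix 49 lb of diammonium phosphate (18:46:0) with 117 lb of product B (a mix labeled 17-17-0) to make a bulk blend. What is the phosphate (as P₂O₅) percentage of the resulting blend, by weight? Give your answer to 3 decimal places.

25.560% P₂O₅

Total mass = 49 + 117 = 166 lb.
P₂O₅ mass = 46%×49 + 17%×117 = 42.43 lb.
% P₂O₅ = 42.43 / 166 = 25.5602%.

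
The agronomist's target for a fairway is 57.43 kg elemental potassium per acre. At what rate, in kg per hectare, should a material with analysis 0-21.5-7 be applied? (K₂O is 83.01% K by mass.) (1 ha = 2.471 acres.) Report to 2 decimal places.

2442.21 kg of product per hectare

As K₂O: 57.43 / 0.8301 = 69.1844 kg per acre.
Product per acre = 69.1844 / 7% = 988.349 kg.
Convert to per hectare: 988.349 × 2.471 = 2442.211 kg.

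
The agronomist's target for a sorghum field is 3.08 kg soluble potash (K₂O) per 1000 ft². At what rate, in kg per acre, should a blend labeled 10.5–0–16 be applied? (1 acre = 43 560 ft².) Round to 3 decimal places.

838.530 kg of product per acre

Product per 1000 ft² = 3.08 / 16% = 19.25 kg.
Convert to per acre: 19.25 × 43.56 = 838.53 kg.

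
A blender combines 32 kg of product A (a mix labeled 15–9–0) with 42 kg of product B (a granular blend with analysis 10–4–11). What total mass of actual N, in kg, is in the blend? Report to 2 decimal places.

N mass = 15%×32 + 10%×42 = 9 kg.

9.00 kg N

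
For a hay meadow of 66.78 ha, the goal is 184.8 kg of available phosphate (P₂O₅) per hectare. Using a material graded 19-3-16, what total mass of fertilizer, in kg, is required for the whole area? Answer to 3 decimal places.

411364.800 kg

Product per hectare = 184.8 / 3% = 6160 kg.
Total product = 6160 × 66.78 = 411364.8 kg.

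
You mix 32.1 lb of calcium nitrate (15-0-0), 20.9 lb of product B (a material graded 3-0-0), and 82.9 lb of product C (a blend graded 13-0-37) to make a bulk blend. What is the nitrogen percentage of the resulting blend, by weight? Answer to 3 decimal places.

11.935% N

Total mass = 32.1 + 20.9 + 82.9 = 135.9 lb.
N mass = 15%×32.1 + 3%×20.9 + 13%×82.9 = 16.219 lb.
% N = 16.219 / 135.9 = 11.9345%.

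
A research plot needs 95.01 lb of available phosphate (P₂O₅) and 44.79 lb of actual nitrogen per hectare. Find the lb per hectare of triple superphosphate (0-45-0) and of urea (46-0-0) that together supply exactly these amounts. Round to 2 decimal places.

211.13 lb triple superphosphate, 97.37 lb urea

With a, b = lb per hectare of triple superphosphate and urea:
P₂O₅: 0.45·a + 0·b = 95.01
N: 0·a + 0.46·b = 44.79
Solving simultaneously: a = 211.133, b = 97.3696.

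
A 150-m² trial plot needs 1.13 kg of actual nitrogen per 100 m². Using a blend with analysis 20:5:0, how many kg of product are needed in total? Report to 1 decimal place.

Product per 100 m² = 1.13 / 20% = 5.65 kg.
Total product = 5.65 × 150 / 100 = 8.475 kg.

8.5 kg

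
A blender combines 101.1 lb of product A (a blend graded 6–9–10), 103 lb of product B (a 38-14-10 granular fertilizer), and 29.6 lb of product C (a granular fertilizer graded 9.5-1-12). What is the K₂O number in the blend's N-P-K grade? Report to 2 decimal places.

10.25% K₂O

Total mass = 101.1 + 103 + 29.6 = 233.7 lb.
K₂O mass = 10%×101.1 + 10%×103 + 12%×29.6 = 23.962 lb.
% K₂O = 23.962 / 233.7 = 10.2533%.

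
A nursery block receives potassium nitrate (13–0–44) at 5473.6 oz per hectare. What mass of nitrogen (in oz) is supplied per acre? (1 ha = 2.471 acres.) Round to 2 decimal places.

287.97 oz N per acre

nitrogen per hectare = 5473.6 × 13% = 711.568 oz.
Convert to per acre: 711.568 × 0.404694 = 287.968 oz.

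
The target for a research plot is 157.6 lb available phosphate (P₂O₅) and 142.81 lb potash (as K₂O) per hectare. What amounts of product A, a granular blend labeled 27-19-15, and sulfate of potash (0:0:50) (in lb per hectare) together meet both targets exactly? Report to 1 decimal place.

829.5 lb product A, 36.8 lb sulfate of potash

Per-hectare balance (a = product A, b = sulfate of potash):
P₂O₅: 0.19·a + 0·b = 157.6
K₂O: 0.15·a + 0.5·b = 142.81
From row1: a = (157.6 − 0·b) / 0.19.
Into row2: 0.15·(157.6 − 0·b)/0.19 + 0.5·b = 142.81 → b = 36.7779, a = 829.474.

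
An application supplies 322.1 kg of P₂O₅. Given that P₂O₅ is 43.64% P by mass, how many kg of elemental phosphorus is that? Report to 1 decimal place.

P = 322.1 × 0.4364 = 140.564 kg.

140.6 kg P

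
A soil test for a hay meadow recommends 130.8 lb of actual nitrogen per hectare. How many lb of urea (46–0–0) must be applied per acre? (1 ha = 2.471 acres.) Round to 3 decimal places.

Product per hectare = 130.8 / 46% = 284.348 lb.
Convert to per acre: 284.348 × 0.404694 = 115.07399 lb.

115.074 lb of product per acre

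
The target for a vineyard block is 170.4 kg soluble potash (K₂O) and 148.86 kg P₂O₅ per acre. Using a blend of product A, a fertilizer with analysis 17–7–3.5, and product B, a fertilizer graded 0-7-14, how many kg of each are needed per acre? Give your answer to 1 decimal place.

With a, b = kg per acre of product A and product B:
K₂O: 0.035·a + 0.14·b = 170.4
P₂O₅: 0.07·a + 0.07·b = 148.86
Solving simultaneously: a = 1212.57, b = 914.

1212.6 kg product A, 914.0 kg product B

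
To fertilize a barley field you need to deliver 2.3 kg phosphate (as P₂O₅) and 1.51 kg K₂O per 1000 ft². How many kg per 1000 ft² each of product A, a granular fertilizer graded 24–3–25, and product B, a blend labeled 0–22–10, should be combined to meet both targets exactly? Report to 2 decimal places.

1.97 kg product A, 10.19 kg product B

Let a = kg of product A, b = kg of product B (per 1000 ft²).
P₂O₅: 0.03·a + 0.22·b = 2.3
K₂O: 0.25·a + 0.1·b = 1.51
From row1: a = (2.3 − 0.22·b) / 0.03.
Into row2: 0.25·(2.3 − 0.22·b)/0.03 + 0.1·b = 1.51 → b = 10.1865, a = 1.96538.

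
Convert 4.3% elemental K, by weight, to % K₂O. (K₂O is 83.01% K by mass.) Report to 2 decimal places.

%K₂O = 4.3 / 0.8301 = 5.1801%.

5.18% K₂O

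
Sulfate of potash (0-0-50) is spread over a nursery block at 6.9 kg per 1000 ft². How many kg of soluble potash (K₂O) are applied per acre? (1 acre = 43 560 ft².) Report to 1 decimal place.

150.3 kg K₂O per acre

K₂O per 1000 ft² = 6.9 × 50% = 3.45 kg.
Convert to per acre: 3.45 × 43.56 = 150.282 kg.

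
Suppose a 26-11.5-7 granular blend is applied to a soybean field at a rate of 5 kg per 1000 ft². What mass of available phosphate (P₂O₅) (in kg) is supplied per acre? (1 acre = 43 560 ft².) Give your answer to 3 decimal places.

P₂O₅ per 1000 ft² = 5 × 11.5% = 0.575 kg.
Convert to per acre: 0.575 × 43.56 = 25.047 kg.

25.047 kg P₂O₅ per acre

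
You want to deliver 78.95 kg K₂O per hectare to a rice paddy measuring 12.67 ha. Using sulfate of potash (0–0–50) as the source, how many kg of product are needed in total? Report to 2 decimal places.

Product per hectare = 78.95 / 50% = 157.9 kg.
Total product = 157.9 × 12.67 = 2000.593 kg.

2000.59 kg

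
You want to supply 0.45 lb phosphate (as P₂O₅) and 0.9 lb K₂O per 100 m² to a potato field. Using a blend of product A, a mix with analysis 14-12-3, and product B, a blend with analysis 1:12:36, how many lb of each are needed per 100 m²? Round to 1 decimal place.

Per-100 m² balance (a = product A, b = product B):
P₂O₅: 0.12·a + 0.12·b = 0.45
K₂O: 0.03·a + 0.36·b = 0.9
Eliminate b: (row1) − 0.12/0.36·(row2) → 0.11·a = 0.15, so a = 1.36364.
Then b = (0.9 − 0.03·1.36364) / 0.36 = 2.38636.

1.4 lb product A, 2.4 lb product B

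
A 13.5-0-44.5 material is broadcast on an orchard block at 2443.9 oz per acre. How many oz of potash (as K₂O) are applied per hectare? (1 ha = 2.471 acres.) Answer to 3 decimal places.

K₂O per acre = 2443.9 × 44.5% = 1087.54 oz.
Convert to per hectare: 1087.54 × 2.471 = 2687.3002 oz.

2687.300 oz K₂O per hectare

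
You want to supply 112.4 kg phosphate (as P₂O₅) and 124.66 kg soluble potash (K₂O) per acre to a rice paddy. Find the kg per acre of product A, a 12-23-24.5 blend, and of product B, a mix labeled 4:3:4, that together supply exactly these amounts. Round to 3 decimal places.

Per-acre balance (a = product A, b = product B):
P₂O₅: 0.23·a + 0.03·b = 112.4
K₂O: 0.245·a + 0.04·b = 124.66
From row1: a = (112.4 − 0.03·b) / 0.23.
Into row2: 0.245·(112.4 − 0.03·b)/0.23 + 0.04·b = 124.66 → b = 612.8649, a = 408.7568.

408.757 kg product A, 612.865 kg product B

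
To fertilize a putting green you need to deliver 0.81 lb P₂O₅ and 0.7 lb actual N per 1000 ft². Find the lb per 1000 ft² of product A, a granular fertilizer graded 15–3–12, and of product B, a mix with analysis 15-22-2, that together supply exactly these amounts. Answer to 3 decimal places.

With a, b = lb per 1000 ft² of product A and product B:
P₂O₅: 0.03·a + 0.22·b = 0.81
N: 0.15·a + 0.15·b = 0.7
Solving simultaneously: a = 1.14035, b = 3.52632.

1.140 lb product A, 3.526 lb product B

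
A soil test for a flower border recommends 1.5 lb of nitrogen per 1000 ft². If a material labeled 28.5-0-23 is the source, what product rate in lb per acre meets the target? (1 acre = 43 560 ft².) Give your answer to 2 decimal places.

229.26 lb of product per acre

Product per 1000 ft² = 1.5 / 28.5% = 5.26316 lb.
Convert to per acre: 5.26316 × 43.56 = 229.263 lb.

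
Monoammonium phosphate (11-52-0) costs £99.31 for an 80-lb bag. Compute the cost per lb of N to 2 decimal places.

£11.29 per lb N

N in bag = 80 × 11% = 8.8 lb.
Cost per lb N = £99.31 / 8.8 = £11.2852.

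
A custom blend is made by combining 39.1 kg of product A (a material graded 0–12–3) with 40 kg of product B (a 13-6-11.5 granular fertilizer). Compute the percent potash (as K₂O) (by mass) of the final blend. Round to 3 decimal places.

Total mass = 39.1 + 40 = 79.1 kg.
K₂O mass = 3%×39.1 + 11.5%×40 = 5.773 kg.
% K₂O = 5.773 / 79.1 = 7.29836%.

7.298% K₂O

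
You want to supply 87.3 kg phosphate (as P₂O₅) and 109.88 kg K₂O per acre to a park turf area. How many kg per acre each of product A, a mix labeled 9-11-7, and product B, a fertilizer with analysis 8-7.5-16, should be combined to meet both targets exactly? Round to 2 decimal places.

463.72 kg product A, 483.87 kg product B

Per-acre balance (a = product A, b = product B):
P₂O₅: 0.11·a + 0.075·b = 87.3
K₂O: 0.07·a + 0.16·b = 109.88
Eliminate b: (row1) − 0.075/0.16·(row2) → 0.0771875·a = 35.7938, so a = 463.7247.
Then b = (109.88 − 0.07·463.7247) / 0.16 = 483.8704.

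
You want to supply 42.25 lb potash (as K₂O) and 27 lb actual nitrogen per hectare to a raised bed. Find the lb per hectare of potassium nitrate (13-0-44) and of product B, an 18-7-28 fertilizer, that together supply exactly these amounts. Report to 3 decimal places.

1.051 lb potassium nitrate, 149.241 lb product B

Let a = lb of potassium nitrate, b = lb of product B (per hectare).
K₂O: 0.44·a + 0.28·b = 42.25
N: 0.13·a + 0.18·b = 27
Solving simultaneously: a = 1.0514, b = 149.2407.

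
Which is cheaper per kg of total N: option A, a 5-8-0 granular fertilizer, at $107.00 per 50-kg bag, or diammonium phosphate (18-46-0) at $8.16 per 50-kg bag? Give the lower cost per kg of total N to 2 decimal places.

$0.91 per kg N (diammonium phosphate)

option A: N per bag = 50 × 5% = 2.5 kg; cost = 107.00 / 2.5 = $42.8000/kg N.
diammonium phosphate: N per bag = 50 × 18% = 9 kg; cost = 8.16 / 9 = $0.9067/kg N.
diammonium phosphate is cheaper.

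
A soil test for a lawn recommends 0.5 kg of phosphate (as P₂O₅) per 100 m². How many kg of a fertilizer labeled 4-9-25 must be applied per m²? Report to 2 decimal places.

0.06 kg of product per sq m

Product per 100 m² = 0.5 / 9% = 5.55556 kg.
Convert to per m²: 5.55556 × 0.01 = 0.0555556 kg.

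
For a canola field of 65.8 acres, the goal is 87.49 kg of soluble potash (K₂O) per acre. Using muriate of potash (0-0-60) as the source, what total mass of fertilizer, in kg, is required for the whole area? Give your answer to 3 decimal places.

Product per acre = 87.49 / 60% = 145.817 kg.
Total product = 145.817 × 65.8 = 9594.7367 kg.

9594.737 kg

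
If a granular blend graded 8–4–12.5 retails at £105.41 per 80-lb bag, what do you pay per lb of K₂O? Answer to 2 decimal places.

£10.54 per lb K₂O

K₂O in bag = 80 × 12.5% = 10 lb.
Cost per lb K₂O = £105.41 / 10 = £10.5410.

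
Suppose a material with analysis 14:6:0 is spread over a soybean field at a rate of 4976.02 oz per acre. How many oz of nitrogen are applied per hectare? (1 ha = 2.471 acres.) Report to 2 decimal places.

1721.40 oz N per hectare

nitrogen per acre = 4976.02 × 14% = 696.643 oz.
Convert to per hectare: 696.643 × 2.471 = 1721.404 oz.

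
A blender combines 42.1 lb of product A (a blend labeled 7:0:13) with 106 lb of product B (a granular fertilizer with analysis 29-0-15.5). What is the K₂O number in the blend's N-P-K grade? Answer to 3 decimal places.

Total mass = 42.1 + 106 = 148.1 lb.
K₂O mass = 13%×42.1 + 15.5%×106 = 21.903 lb.
% K₂O = 21.903 / 148.1 = 14.7893%.

14.789% K₂O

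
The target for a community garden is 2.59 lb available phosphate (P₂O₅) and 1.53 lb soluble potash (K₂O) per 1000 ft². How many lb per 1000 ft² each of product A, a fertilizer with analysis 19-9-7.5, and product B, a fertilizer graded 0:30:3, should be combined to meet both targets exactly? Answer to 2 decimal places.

With a, b = lb per 1000 ft² of product A and product B:
P₂O₅: 0.09·a + 0.3·b = 2.59
K₂O: 0.075·a + 0.03·b = 1.53
Solving simultaneously: a = 19.2576, b = 2.85606.

19.26 lb product A, 2.86 lb product B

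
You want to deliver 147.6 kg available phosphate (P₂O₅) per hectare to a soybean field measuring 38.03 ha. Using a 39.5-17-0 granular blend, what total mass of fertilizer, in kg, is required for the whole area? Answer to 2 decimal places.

33018.99 kg

Product per hectare = 147.6 / 17% = 868.235 kg.
Total product = 868.235 × 38.03 = 33018.988 kg.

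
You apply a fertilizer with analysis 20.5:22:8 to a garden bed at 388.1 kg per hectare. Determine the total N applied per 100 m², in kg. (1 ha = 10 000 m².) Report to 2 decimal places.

nitrogen per hectare = 388.1 × 20.5% = 79.5605 kg.
Convert to per 100 m²: 79.5605 × 0.01 = 0.795605 kg.

0.80 kg N per hundred sq m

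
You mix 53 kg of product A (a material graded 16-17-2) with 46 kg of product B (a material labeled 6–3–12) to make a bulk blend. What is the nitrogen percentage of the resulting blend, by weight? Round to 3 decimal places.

11.354% N

Total mass = 53 + 46 = 99 kg.
N mass = 16%×53 + 6%×46 = 11.24 kg.
% N = 11.24 / 99 = 11.3535%.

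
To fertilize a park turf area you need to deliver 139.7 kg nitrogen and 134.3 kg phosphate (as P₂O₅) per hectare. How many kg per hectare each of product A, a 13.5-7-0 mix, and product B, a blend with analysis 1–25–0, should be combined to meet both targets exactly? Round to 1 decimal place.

Let a = kg of product A, b = kg of product B (per hectare).
N: 0.135·a + 0.01·b = 139.7
P₂O₅: 0.07·a + 0.25·b = 134.3
Eliminate b: (row1) − 0.01/0.25·(row2) → 0.1322·a = 134.328, so a = 1016.097.
Then b = (134.3 − 0.07·1016.097) / 0.25 = 252.693.

1016.1 kg product A, 252.7 kg product B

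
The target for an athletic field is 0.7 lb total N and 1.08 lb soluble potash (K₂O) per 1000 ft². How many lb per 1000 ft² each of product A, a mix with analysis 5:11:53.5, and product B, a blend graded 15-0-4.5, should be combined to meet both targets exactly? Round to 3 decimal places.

1.673 lb product A, 4.109 lb product B

Per-1000 ft² balance (a = product A, b = product B):
N: 0.05·a + 0.15·b = 0.7
K₂O: 0.535·a + 0.045·b = 1.08
Eliminate b: (row1) − 0.15/0.045·(row2) → -1.73333·a = -2.9, so a = 1.67308.
Then b = (1.08 − 0.535·1.67308) / 0.045 = 4.10897.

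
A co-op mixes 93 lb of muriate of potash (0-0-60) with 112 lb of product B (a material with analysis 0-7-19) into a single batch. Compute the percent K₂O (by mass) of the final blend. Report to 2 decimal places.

Total mass = 93 + 112 = 205 lb.
K₂O mass = 60%×93 + 19%×112 = 77.08 lb.
% K₂O = 77.08 / 205 = 37.6%.

37.60% K₂O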